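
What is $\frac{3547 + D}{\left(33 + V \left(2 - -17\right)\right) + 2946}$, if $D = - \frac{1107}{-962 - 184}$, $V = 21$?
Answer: $\frac{1355323}{1290396} \approx 1.0503$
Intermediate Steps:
$D = \frac{369}{382}$ ($D = - \frac{1107}{-1146} = \left(-1107\right) \left(- \frac{1}{1146}\right) = \frac{369}{382} \approx 0.96597$)
$\frac{3547 + D}{\left(33 + V \left(2 - -17\right)\right) + 2946} = \frac{3547 + \frac{369}{382}}{\left(33 + 21 \left(2 - -17\right)\right) + 2946} = \frac{1355323}{382 \left(\left(33 + 21 \left(2 + 17\right)\right) + 2946\right)} = \frac{1355323}{382 \left(\left(33 + 21 \cdot 19\right) + 2946\right)} = \frac{1355323}{382 \left(\left(33 + 399\right) + 2946\right)} = \frac{1355323}{382 \left(432 + 2946\right)} = \frac{1355323}{382 \cdot 3378} = \frac{1355323}{382} \cdot \frac{1}{3378} = \frac{1355323}{1290396}$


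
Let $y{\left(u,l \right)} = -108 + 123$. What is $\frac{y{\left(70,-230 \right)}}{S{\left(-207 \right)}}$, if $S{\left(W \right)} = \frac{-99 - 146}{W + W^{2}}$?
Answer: $- \frac{127926}{49} \approx -2610.7$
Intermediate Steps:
$y{\left(u,l \right)} = 15$
$S{\left(W \right)} = - \frac{245}{W + W^{2}}$
$\frac{y{\left(70,-230 \right)}}{S{\left(-207 \right)}} = \frac{15}{\left(-245\right) \frac{1}{-207} \frac{1}{1 - 207}} = \frac{15}{\left(-245\right) \left(- \frac{1}{207}\right) \frac{1}{-206}} = \frac{15}{\left(-245\right) \left(- \frac{1}{207}\right) \left(- \frac{1}{206}\right)} = \frac{15}{- \frac{245}{42642}} = 15 \left(- \frac{42642}{245}\right) = - \frac{127926}{49}$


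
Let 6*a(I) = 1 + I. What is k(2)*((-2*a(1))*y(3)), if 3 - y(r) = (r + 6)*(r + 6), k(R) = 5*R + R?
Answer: 624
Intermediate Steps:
k(R) = 6*R
a(I) = 1/6 + I/6 (a(I) = (1 + I)/6 = 1/6 + I/6)
y(r) = 3 - (6 + r)**2 (y(r) = 3 - (r + 6)*(r + 6) = 3 - (6 + r)*(6 + r) = 3 - (6 + r)**2)
k(2)*((-2*a(1))*y(3)) = (6*2)*((-2*(1/6 + (1/6)*1))*(3 - (6 + 3)**2)) = 12*((-2*(1/6 + 1/6))*(3 - 1*9**2)) = 12*((-2*1/3)*(3 - 1*81)) = 12*(-2*(3 - 81)/3) = 12*(-2/3*(-78)) = 12*52 = 624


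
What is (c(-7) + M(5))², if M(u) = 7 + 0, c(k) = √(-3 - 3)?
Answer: (7 + I*√6)² ≈ 43.0 + 34.293*I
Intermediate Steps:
c(k) = I*√6 (c(k) = √(-6) = I*√6)
M(u) = 7
(c(-7) + M(5))² = (I*√6 + 7)² = (7 + I*√6)²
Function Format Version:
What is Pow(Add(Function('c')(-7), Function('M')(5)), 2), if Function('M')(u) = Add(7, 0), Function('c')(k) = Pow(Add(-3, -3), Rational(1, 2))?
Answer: Pow(Add(7, Mul(I, Pow(6, Rational(1, 2)))), 2) ≈ Add(43.000, Mul(34.293, I))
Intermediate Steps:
Function('c')(k) = Mul(I, Pow(6, Rational(1, 2))) (Function('c')(k) = Pow(-6, Rational(1, 2)) = Mul(I, Pow(6, Rational(1, 2))))
Function('M')(u) = 7
Pow(Add(Function('c')(-7), Function('M')(5)), 2) = Pow(Add(Mul(I, Pow(6, Rational(1, 2))), 7), 2) = Pow(Add(7, Mul(I, Pow(6, Rational(1, 2)))), 2)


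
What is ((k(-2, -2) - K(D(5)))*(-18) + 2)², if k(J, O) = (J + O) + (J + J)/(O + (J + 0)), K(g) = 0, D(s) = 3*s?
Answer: 3136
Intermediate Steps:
k(J, O) = J + O + 2*J/(J + O) (k(J, O) = (J + O) + (2*J)/(O + J) = (J + O) + (2*J)/(J + O) = (J + O) + 2*J/(J + O) = J + O + 2*J/(J + O))
((k(-2, -2) - K(D(5)))*(-18) + 2)² = ((((-2)² + (-2)² + 2*(-2) + 2*(-2)*(-2))/(-2 - 2) - 1*0)*(-18) + 2)² = (((4 + 4 - 4 + 8)/(-4) + 0)*(-18) + 2)² = ((-¼*12 + 0)*(-18) + 2)² = ((-3 + 0)*(-18) + 2)² = (-3*(-18) + 2)² = (54 + 2)² = 56² = 3136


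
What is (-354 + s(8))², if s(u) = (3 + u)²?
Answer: 54289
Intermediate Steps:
(-354 + s(8))² = (-354 + (3 + 8)²)² = (-354 + 11²)² = (-354 + 121)² = (-233)² = 54289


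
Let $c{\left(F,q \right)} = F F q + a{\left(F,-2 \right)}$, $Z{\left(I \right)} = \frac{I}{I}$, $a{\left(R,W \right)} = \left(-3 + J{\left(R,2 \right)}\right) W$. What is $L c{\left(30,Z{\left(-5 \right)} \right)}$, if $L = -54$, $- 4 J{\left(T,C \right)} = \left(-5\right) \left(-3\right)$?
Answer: $-49329$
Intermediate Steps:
$J{\left(T,C \right)} = - \frac{15}{4}$ ($J{\left(T,C \right)} = - \frac{\left(-5\right) \left(-3\right)}{4} = \left(- \frac{1}{4}\right) 15 = - \frac{15}{4}$)
$a{\left(R,W \right)} = - \frac{27 W}{4}$ ($a{\left(R,W \right)} = \left(-3 - \frac{15}{4}\right) W = - \frac{27 W}{4}$)
$Z{\left(I \right)} = 1$
$c{\left(F,q \right)} = \frac{27}{2} + q F^{2}$ ($c{\left(F,q \right)} = F F q - - \frac{27}{2} = F^{2} q + \frac{27}{2} = q F^{2} + \frac{27}{2} = \frac{27}{2} + q F^{2}$)
$L c{\left(30,Z{\left(-5 \right)} \right)} = - 54 \left(\frac{27}{2} + 1 \cdot 30^{2}\right) = - 54 \left(\frac{27}{2} + 1 \cdot 900\right) = - 54 \left(\frac{27}{2} + 900\right) = \left(-54\right) \frac{1827}{2} = -49329$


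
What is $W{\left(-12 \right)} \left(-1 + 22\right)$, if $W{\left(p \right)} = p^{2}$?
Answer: $3024$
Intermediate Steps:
$W{\left(-12 \right)} \left(-1 + 22\right) = \left(-12\right)^{2} \left(-1 + 22\right) = 144 \cdot 21 = 3024$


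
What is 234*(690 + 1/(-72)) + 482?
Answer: 647755/4 ≈ 1.6194e+5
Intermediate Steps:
234*(690 + 1/(-72)) + 482 = 234*(690 - 1/72) + 482 = 234*(49679/72) + 482 = 645827/4 + 482 = 647755/4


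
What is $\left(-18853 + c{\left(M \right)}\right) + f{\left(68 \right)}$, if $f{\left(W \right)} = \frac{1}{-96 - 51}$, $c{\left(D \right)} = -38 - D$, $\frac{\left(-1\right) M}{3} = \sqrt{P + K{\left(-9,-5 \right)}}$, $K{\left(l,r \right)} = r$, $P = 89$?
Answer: $- \frac{2776978}{147} + 6 \sqrt{21} \approx -18864.0$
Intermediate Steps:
$M = - 6 \sqrt{21}$ ($M = - 3 \sqrt{89 - 5} = - 3 \sqrt{84} = - 3 \cdot 2 \sqrt{21} = - 6 \sqrt{21} \approx -27.495$)
$f{\left(W \right)} = - \frac{1}{147}$ ($f{\left(W \right)} = \frac{1}{-147} = - \frac{1}{147}$)
$\left(-18853 + c{\left(M \right)}\right) + f{\left(68 \right)} = \left(-18853 - \left(38 - 6 \sqrt{21}\right)\right) - \frac{1}{147} = \left(-18891 + 6 \sqrt{21}\right) - \frac{1}{147} = - \frac{2776978}{147} + 6 \sqrt{21}$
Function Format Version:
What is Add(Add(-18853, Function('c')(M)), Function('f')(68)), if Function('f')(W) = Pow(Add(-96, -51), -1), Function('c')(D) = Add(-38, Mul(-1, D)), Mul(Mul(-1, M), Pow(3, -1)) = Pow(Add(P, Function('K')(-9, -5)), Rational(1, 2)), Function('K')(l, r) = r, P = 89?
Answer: Add(Rational(-2776978, 147), Mul(6, Pow(21, Rational(1, 2)))) ≈ -18864.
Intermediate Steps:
M = Mul(-6, Pow(21, Rational(1, 2))) (M = Mul(-3, Pow(Add(89, -5), Rational(1, 2))) = Mul(-3, Pow(84, Rational(1, 2))) = Mul(-3, Mul(2, Pow(21, Rational(1, 2)))) = Mul(-6, Pow(21, Rational(1, 2))) ≈ -27.495)
Function('f')(W) = Rational(-1, 147) (Function('f')(W) = Pow(-147, -1) = Rational(-1, 147))
Add(Add(-18853, Function('c')(M)), Function('f')(68)) = Add(Add(-18853, Add(-38, Mul(-1, Mul(-6, Pow(21, Rational(1, 2)))))), Rational(-1, 147)) = Add(Add(-18853, Add(-38, Mul(6, Pow(21, Rational(1, 2))))), Rational(-1, 147)) = Add(Add(-18891, Mul(6, Pow(21, Rational(1, 2)))), Rational(-1, 147)) = Add(Rational(-2776978, 147), Mul(6, Pow(21, Rational(1, 2))))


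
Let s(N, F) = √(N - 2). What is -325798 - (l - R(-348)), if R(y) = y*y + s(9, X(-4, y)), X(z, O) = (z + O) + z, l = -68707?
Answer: -135987 + √7 ≈ -1.3598e+5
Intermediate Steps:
X(z, O) = O + 2*z (X(z, O) = (O + z) + z = O + 2*z)
s(N, F) = √(-2 + N)
R(y) = √7 + y² (R(y) = y*y + √(-2 + 9) = y² + √7 = √7 + y²)
-325798 - (l - R(-348)) = -325798 - (-68707 - (√7 + (-348)²)) = -325798 - (-68707 - (√7 + 121104)) = -325798 - (-68707 - (121104 + √7)) = -325798 - (-68707 + (-121104 - √7)) = -325798 - (-189811 - √7) = -325798 + (189811 + √7) = -135987 + √7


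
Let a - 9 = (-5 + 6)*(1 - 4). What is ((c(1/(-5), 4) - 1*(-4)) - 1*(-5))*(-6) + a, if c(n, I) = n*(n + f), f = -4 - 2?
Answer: -1386/25 ≈ -55.440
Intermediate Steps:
a = 6 (a = 9 + (-5 + 6)*(1 - 4) = 9 + 1*(-3) = 9 - 3 = 6)
f = -6
c(n, I) = n*(-6 + n) (c(n, I) = n*(n - 6) = n*(-6 + n))
((c(1/(-5), 4) - 1*(-4)) - 1*(-5))*(-6) + a = (((-6 + 1/(-5))/(-5) - 1*(-4)) - 1*(-5))*(-6) + 6 = ((-(-6 - 1/5)/5 + 4) + 5)*(-6) + 6 = ((-1/5*(-31/5) + 4) + 5)*(-6) + 6 = ((31/25 + 4) + 5)*(-6) + 6 = (131/25 + 5)*(-6) + 6 = (256/25)*(-6) + 6 = -1536/25 + 6 = -1386/25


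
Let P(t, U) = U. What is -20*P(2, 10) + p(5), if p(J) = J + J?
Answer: -190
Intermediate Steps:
p(J) = 2*J
-20*P(2, 10) + p(5) = -20*10 + 2*5 = -200 + 10 = -190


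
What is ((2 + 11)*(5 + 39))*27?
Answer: 15444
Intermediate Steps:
((2 + 11)*(5 + 39))*27 = (13*44)*27 = 572*27 = 15444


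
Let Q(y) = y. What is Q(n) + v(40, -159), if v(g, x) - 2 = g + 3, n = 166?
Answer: 211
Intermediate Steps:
v(g, x) = 5 + g (v(g, x) = 2 + (g + 3) = 2 + (3 + g) = 5 + g)
Q(n) + v(40, -159) = 166 + (5 + 40) = 166 + 45 = 211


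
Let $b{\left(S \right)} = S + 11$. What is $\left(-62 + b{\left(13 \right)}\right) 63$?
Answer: $-2394$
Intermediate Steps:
$b{\left(S \right)} = 11 + S$
$\left(-62 + b{\left(13 \right)}\right) 63 = \left(-62 + \left(11 + 13\right)\right) 63 = \left(-62 + 24\right) 63 = \left(-38\right) 63 = -2394$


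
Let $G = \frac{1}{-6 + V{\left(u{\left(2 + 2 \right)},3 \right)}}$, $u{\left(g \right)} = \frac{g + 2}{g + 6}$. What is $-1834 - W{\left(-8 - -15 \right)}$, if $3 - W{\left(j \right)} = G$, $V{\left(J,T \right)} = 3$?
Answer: $- \frac{5512}{3} \approx -1837.3$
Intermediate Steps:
$u{\left(g \right)} = \frac{2 + g}{6 + g}$
$G = - \frac{1}{3}$ ($G = \frac{1}{-6 + 3} = \frac{1}{-3} = - \frac{1}{3} \approx -0.33333$)
$W{\left(j \right)} = \frac{10}{3}$ ($W{\left(j \right)} = 3 - - \frac{1}{3} = 3 + \frac{1}{3} = \frac{10}{3}$)
$-1834 - W{\left(-8 - -15 \right)} = -1834 - \frac{10}{3} = - \frac{5512}{3}$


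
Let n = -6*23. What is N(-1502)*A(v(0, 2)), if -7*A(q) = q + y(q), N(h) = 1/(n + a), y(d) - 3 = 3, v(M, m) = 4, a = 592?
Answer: -5/1589 ≈ -0.0031466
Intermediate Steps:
y(d) = 6 (y(d) = 3 + 3 = 6)
n = -138
N(h) = 1/454 (N(h) = 1/(-138 + 592) = 1/454)
A(q) = -6/7 - q/7 (A(q) = -(q + 6)/7 = -(6 + q)/7 = -6/7 - q/7)
N(-1502)*A(v(0, 2)) = (-6/7 - ⅐*4)/454 = (-6/7 - 4/7)/454 = (1/454)*(-10/7) = -5/1589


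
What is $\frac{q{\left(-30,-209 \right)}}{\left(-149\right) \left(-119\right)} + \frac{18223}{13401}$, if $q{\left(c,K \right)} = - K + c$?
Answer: $\frac{325510792}{237613131} \approx 1.3699$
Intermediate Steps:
$q{\left(c,K \right)} = c - K$
$\frac{q{\left(-30,-209 \right)}}{\left(-149\right) \left(-119\right)} + \frac{18223}{13401} = \frac{-30 - -209}{\left(-149\right) \left(-119\right)} + \frac{18223}{13401} = \frac{-30 + 209}{17731} + 18223 \cdot \frac{1}{13401} = 179 \cdot \frac{1}{17731} + \frac{18223}{13401} = \frac{179}{17731} + \frac{18223}{13401} = \frac{325510792}{237613131}$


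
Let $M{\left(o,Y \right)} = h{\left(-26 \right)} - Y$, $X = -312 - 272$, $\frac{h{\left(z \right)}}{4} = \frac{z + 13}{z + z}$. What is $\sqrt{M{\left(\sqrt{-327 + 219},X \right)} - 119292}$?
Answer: $i \sqrt{118707} \approx 344.54 i$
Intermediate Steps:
$h{\left(z \right)} = \frac{2 \left(13 + z\right)}{z}$ ($h{\left(z \right)} = 4 \frac{z + 13}{z + z} = 4 \frac{13 + z}{2 z} = \frac{2 \left(13 + z\right)}{z}$)
$X = -584$ ($X = -312 - 272 = -584$)
$M{\left(o,Y \right)} = 1 - Y$ ($M{\left(o,Y \right)} = \left(2 + \frac{26}{-26}\right) - Y = \left(2 + 26 \left(- \frac{1}{26}\right)\right) - Y = \left(2 - 1\right) - Y = 1 - Y$)
$\sqrt{M{\left(\sqrt{-327 + 219},X \right)} - 119292} = \sqrt{\left(1 - -584\right) - 119292} = \sqrt{\left(1 + 584\right) - 119292} = \sqrt{585 - 119292} = \sqrt{-118707} = i \sqrt{118707}$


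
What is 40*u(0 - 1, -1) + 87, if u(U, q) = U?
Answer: 47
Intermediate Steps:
40*u(0 - 1, -1) + 87 = 40*(0 - 1) + 87 = 40*(-1) + 87 = -40 + 87 = 47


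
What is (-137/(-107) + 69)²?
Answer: 56550400/11449 ≈ 4939.3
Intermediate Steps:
(-137/(-107) + 69)² = (-137*(-1/107) + 69)² = (137/107 + 69)² = (7520/107)² = 56550400/11449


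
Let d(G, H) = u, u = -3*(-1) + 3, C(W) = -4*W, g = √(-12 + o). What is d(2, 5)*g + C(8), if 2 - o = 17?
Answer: -32 + 18*I*√3 ≈ -32.0 + 31.177*I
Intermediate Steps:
o = -15 (o = 2 - 1*17 = 2 - 17 = -15)
g = 3*I*√3 (g = √(-12 - 15) = √(-27) = 3*I*√3 ≈ 5.1962*I)
u = 6 (u = 3 + 3 = 6)
d(G, H) = 6
d(2, 5)*g + C(8) = 6*(3*I*√3) - 4*8 = 18*I*√3 - 32 = -32 + 18*I*√3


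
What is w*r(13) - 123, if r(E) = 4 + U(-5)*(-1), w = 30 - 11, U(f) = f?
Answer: 48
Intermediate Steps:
w = 19
r(E) = 9 (r(E) = 4 - 5*(-1) = 4 + 5 = 9)
w*r(13) - 123 = 19*9 - 123 = 171 - 123 = 48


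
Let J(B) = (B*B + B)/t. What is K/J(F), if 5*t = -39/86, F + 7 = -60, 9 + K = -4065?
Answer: 26481/316910 ≈ 0.083560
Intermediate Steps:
K = -4074 (K = -9 - 4065 = -4074)
F = -67 (F = -7 - 60 = -67)
t = -39/430 (t = (-39/86)/5 = (-39*1/86)/5 = (⅕)*(-39/86) = -39/430 ≈ -0.090698)
J(B) = -430*B/39 - 430*B²/39 (J(B) = (B*B + B)/(-39/430) = (B² + B)*(-430/39) = (B + B²)*(-430/39) = -430*B/39 - 430*B²/39)
K/J(F) = -4074*39/(28810*(1 - 67)) = -4074/((-430/39*(-67)*(-66))) = -4074/(-633820/13) = -4074*(-13/633820) = 26481/316910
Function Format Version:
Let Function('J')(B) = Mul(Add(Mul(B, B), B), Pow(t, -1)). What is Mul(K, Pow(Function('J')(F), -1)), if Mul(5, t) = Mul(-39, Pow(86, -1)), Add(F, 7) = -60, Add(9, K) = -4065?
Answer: Rational(26481, 316910) ≈ 0.083560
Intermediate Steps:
K = -4074 (K = Add(-9, -4065) = -4074)
F = -67 (F = Add(-7, -60) = -67)
t = Rational(-39, 430) (t = Mul(Rational(1, 5), Mul(-39, Pow(86, -1))) = Mul(Rational(1, 5), Mul(-39, Rational(1, 86))) = Mul(Rational(1, 5), Rational(-39, 86)) = Rational(-39, 430) ≈ -0.090698)
Function('J')(B) = Add(Mul(Rational(-430, 39), B), Mul(Rational(-430, 39), Pow(B, 2))) (Function('J')(B) = Mul(Add(Mul(B, B), B), Pow(Rational(-39, 430), -1)) = Mul(Add(Pow(B, 2), B), Rational(-430, 39)) = Mul(Add(B, Pow(B, 2)), Rational(-430, 39)) = Add(Mul(Rational(-430, 39), B), Mul(Rational(-430, 39), Pow(B, 2))))
Mul(K, Pow(Function('J')(F), -1)) = Mul(-4074, Pow(Mul(Rational(-430, 39), -67, Add(1, -67)), -1)) = Mul(-4074, Pow(Mul(Rational(-430, 39), -67, -66), -1)) = Mul(-4074, Pow(Rational(-633820, 13), -1)) = Mul(-4074, Rational(-13, 633820)) = Rational(26481, 316910)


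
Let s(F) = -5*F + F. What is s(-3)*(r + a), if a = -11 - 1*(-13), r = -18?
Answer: -192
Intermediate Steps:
s(F) = -4*F
a = 2 (a = -11 + 13 = 2)
s(-3)*(r + a) = (-4*(-3))*(-18 + 2) = 12*(-16) = -192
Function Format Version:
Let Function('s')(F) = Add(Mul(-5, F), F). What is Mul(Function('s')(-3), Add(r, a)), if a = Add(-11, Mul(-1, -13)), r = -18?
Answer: -192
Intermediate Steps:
Function('s')(F) = Mul(-4, F)
a = 2 (a = Add(-11, 13) = 2)
Mul(Function('s')(-3), Add(r, a)) = Mul(Mul(-4, -3), Add(-18, 2)) = Mul(12, -16) = -192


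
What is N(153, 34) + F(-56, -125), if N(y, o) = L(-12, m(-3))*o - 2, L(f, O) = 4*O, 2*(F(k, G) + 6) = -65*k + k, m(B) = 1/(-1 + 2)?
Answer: 1920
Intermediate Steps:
m(B) = 1 (m(B) = 1/1 = 1)
F(k, G) = -6 - 32*k (F(k, G) = -6 + (-65*k + k)/2 = -6 + (-64*k)/2 = -6 - 32*k)
N(y, o) = -2 + 4*o (N(y, o) = (4*1)*o - 2 = 4*o - 2 = -2 + 4*o)
N(153, 34) + F(-56, -125) = (-2 + 4*34) + (-6 - 32*(-56)) = (-2 + 136) + (-6 + 1792) = 134 + 1786 = 1920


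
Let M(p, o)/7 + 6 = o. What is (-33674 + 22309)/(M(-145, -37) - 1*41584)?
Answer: 2273/8377 ≈ 0.27134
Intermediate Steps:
M(p, o) = -42 + 7*o
(-33674 + 22309)/(M(-145, -37) - 1*41584) = (-33674 + 22309)/((-42 + 7*(-37)) - 1*41584) = -11365/((-42 - 259) - 41584) = -11365/(-301 - 41584) = -11365/(-41885) = -11365*(-1/41885) = 2273/8377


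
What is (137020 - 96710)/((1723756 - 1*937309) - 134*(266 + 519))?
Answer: 40310/681257 ≈ 0.059170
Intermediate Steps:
(137020 - 96710)/((1723756 - 1*937309) - 134*(266 + 519)) = 40310/((1723756 - 937309) - 134*785) = 40310/(786447 - 105190) = 40310/681257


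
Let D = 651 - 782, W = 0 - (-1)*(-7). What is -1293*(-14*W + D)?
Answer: 42669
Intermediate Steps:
W = -7 (W = 0 - 1*7 = 0 - 7 = -7)
D = -131
-1293*(-14*W + D) = -1293*(-14*(-7) - 131) = -1293*(98 - 131) = -1293*(-33) = 42669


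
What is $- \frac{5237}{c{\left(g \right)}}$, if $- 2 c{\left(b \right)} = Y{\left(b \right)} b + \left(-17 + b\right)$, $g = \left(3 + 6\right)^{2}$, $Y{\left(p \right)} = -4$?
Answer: $- \frac{5237}{130} \approx -40.285$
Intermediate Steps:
$g = 81$ ($g = 9^{2} = 81$)
$c{\left(b \right)} = \frac{17}{2} + \frac{3 b}{2}$ ($c{\left(b \right)} = - \frac{- 4 b + \left(-17 + b\right)}{2} = - \frac{-17 - 3 b}{2} = \frac{17}{2} + \frac{3 b}{2}$)
$- \frac{5237}{c{\left(g \right)}} = - \frac{5237}{\frac{17}{2} + \frac{3}{2} \cdot 81} = - \frac{5237}{\frac{17}{2} + \frac{243}{2}} = - \frac{5237}{130}$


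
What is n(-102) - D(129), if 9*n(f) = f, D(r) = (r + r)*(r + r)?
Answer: -199726/3 ≈ -66575.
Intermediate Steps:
D(r) = 4*r² (D(r) = (2*r)*(2*r) = 4*r²)
n(f) = f/9
n(-102) - D(129) = (⅑)*(-102) - 4*129² = -34/3 - 4*16641 = -34/3 - 1*66564 = -34/3 - 66564 = -199726/3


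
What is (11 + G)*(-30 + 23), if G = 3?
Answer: -98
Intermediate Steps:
(11 + G)*(-30 + 23) = (11 + 3)*(-30 + 23) = 14*(-7) = -98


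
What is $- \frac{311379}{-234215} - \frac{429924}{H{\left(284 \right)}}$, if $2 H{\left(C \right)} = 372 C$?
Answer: $- \frac{7020530447}{1031014430} \approx -6.8093$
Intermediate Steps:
$H{\left(C \right)} = 186 C$ ($H{\left(C \right)} = \frac{372 C}{2} = 186 C$)
$- \frac{311379}{-234215} - \frac{429924}{H{\left(284 \right)}} = - \frac{311379}{-234215} - \frac{429924}{186 \cdot 284} = \left(-311379\right) \left(- \frac{1}{234215}\right) - \frac{429924}{52824} = \frac{311379}{234215} - \frac{35827}{4402} = - \frac{7020530447}{1031014430}$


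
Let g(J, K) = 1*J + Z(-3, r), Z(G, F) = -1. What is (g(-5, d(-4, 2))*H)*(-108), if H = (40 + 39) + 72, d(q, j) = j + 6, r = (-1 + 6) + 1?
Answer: 97848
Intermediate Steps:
r = 6 (r = 5 + 1 = 6)
d(q, j) = 6 + j
H = 151 (H = 79 + 72 = 151)
g(J, K) = -1 + J (g(J, K) = 1*J - 1 = J - 1 = -1 + J)
(g(-5, d(-4, 2))*H)*(-108) = ((-1 - 5)*151)*(-108) = -6*151*(-108) = -906*(-108) = 97848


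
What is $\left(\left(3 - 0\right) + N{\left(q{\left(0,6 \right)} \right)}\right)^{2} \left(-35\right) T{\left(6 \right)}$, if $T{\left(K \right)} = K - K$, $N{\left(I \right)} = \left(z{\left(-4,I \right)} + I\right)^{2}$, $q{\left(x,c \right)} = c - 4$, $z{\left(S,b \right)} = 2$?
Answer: $0$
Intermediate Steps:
$q{\left(x,c \right)} = -4 + c$
$N{\left(I \right)} = \left(2 + I\right)^{2}$
$T{\left(K \right)} = 0$
$\left(\left(3 - 0\right) + N{\left(q{\left(0,6 \right)} \right)}\right)^{2} \left(-35\right) T{\left(6 \right)} = \left(\left(3 - 0\right) + \left(2 + \left(-4 + 6\right)\right)^{2}\right)^{2} \left(-35\right) 0 = \left(\left(3 + 0\right) + \left(2 + 2\right)^{2}\right)^{2} \left(-35\right) 0 = \left(3 + 4^{2}\right)^{2} \left(-35\right) 0 = \left(3 + 16\right)^{2} \left(-35\right) 0 = 19^{2} \left(-35\right) 0 = 361 \left(-35\right) 0 = \left(-12635\right) 0 = 0$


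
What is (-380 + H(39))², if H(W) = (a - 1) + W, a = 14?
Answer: 107584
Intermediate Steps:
H(W) = 13 + W (H(W) = (14 - 1) + W = 13 + W)
(-380 + H(39))² = (-380 + (13 + 39))² = (-380 + 52)² = (-328)² = 107584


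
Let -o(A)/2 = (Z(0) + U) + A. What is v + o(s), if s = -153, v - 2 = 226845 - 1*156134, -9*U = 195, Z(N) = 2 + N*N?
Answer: 213175/3 ≈ 71058.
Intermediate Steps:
Z(N) = 2 + N**2
U = -65/3 (U = -1/9*195 = -65/3 ≈ -21.667)
v = 70713 (v = 2 + (226845 - 1*156134) = 2 + (226845 - 156134) = 2 + 70711 = 70713)
o(A) = 118/3 - 2*A (o(A) = -2*(((2 + 0**2) - 65/3) + A) = -2*(((2 + 0) - 65/3) + A) = -2*((2 - 65/3) + A) = -2*(-59/3 + A) = 118/3 - 2*A)
v + o(s) = 70713 + (118/3 - 2*(-153)) = 70713 + (118/3 + 306) = 70713 + 1036/3 = 213175/3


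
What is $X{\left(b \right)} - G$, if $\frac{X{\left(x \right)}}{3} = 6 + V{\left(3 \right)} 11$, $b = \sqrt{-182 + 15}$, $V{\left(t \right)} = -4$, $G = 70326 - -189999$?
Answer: $-260439$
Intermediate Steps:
$G = 260325$ ($G = 70326 + 189999 = 260325$)
$b = i \sqrt{167}$ ($b = \sqrt{-167} = i \sqrt{167} \approx 12.923 i$)
$X{\left(x \right)} = -114$ ($X{\left(x \right)} = 3 \left(6 - 44\right) = 3 \left(-38\right) = -114$)
$X{\left(b \right)} - G = -114 - 260325 = -260439$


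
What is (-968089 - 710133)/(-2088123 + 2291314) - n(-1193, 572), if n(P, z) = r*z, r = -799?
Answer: 92862298126/203191 ≈ 4.5702e+5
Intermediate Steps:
n(P, z) = -799*z
(-968089 - 710133)/(-2088123 + 2291314) - n(-1193, 572) = (-968089 - 710133)/(-2088123 + 2291314) - (-799)*572 = -1678222/203191 - 1*(-457028) = -1678222*1/203191 + 457028 = -1678222/203191 + 457028 = 92862298126/203191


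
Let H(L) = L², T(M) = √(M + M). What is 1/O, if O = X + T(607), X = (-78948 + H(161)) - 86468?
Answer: -139495/19458853811 - √1214/19458853811 ≈ -7.1705e-6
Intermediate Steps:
T(M) = √2*√M (T(M) = √(2*M) = √2*√M)
X = -139495 (X = (-78948 + 161²) - 86468 = (-78948 + 25921) - 86468 = -53027 - 86468 = -139495)
O = -139495 + √1214 (O = -139495 + √2*√607 = -139495 + √1214 ≈ -1.3946e+5)
1/O = 1/(-139495 + √1214)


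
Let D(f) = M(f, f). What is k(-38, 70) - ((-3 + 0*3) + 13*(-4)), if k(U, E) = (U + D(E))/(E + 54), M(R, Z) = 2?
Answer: 1696/31 ≈ 54.710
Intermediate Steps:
D(f) = 2
k(U, E) = (2 + U)/(54 + E) (k(U, E) = (U + 2)/(E + 54) = (2 + U)/(54 + E))
k(-38, 70) - ((-3 + 0*3) + 13*(-4)) = (2 - 38)/(54 + 70) - ((-3 + 0*3) + 13*(-4)) = -36/124 - ((-3 + 0) - 52) = (1/124)*(-36) - (-3 - 52) = -9/31 - 1*(-55) = -9/31 + 55 = 1696/31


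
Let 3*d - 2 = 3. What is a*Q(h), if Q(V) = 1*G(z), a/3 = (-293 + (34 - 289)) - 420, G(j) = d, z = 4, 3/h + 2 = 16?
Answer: -4840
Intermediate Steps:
h = 3/14 (h = 3/(-2 + 16) = 3/14 ≈ 0.21429)
d = 5/3 (d = ⅔ + (⅓)*3 = ⅔ + 1 = 5/3 ≈ 1.6667)
G(j) = 5/3
a = -2904 (a = 3*((-293 + (34 - 289)) - 420) = 3*((-293 - 255) - 420) = 3*(-548 - 420) = 3*(-968) = -2904)
Q(V) = 5/3 (Q(V) = 1*(5/3) = 5/3)
a*Q(h) = -2904*5/3 = -4840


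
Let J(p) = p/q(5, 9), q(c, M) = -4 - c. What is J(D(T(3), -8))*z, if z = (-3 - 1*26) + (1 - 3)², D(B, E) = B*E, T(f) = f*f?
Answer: -200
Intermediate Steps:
T(f) = f²
J(p) = -p/9 (J(p) = p/(-4 - 1*5) = p/(-4 - 5) = p/(-9) = p*(-⅑) = -p/9)
z = -25 (z = (-3 - 26) + (-2)² = -29 + 4 = -25)
J(D(T(3), -8))*z = -3²*(-8)/9*(-25) = -(-8)*(-25) = -⅑*(-72)*(-25) = 8*(-25) = -200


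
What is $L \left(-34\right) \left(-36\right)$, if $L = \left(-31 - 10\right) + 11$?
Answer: $-36720$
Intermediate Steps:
$L = -30$ ($L = -41 + 11 = -30$)
$L \left(-34\right) \left(-36\right) = \left(-30\right) \left(-34\right) \left(-36\right) = 1020 \left(-36\right) = -36720$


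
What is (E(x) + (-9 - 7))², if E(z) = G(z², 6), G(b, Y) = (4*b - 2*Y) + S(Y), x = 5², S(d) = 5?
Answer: 6135529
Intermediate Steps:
x = 25
G(b, Y) = 5 - 2*Y + 4*b (G(b, Y) = (4*b - 2*Y) + 5 = (-2*Y + 4*b) + 5 = 5 - 2*Y + 4*b)
E(z) = -7 + 4*z² (E(z) = 5 - 2*6 + 4*z² = 5 - 12 + 4*z² = -7 + 4*z²)
(E(x) + (-9 - 7))² = ((-7 + 4*25²) + (-9 - 7))² = ((-7 + 4*625) - 16)² = ((-7 + 2500) - 16)² = (2493 - 16)² = 2477² = 6135529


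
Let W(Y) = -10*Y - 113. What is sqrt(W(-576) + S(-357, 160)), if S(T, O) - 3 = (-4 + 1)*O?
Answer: sqrt(5170) ≈ 71.903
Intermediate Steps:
S(T, O) = 3 - 3*O (S(T, O) = 3 + (-4 + 1)*O = 3 - 3*O)
W(Y) = -113 - 10*Y
sqrt(W(-576) + S(-357, 160)) = sqrt((-113 - 10*(-576)) + (3 - 3*160)) = sqrt((-113 + 5760) + (3 - 480)) = sqrt(5647 - 477) = sqrt(5170)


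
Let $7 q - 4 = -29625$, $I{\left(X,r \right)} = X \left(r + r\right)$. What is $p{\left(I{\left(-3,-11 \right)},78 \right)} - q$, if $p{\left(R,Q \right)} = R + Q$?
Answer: $\frac{30629}{7} \approx 4375.6$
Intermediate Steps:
$I{\left(X,r \right)} = 2 X r$ ($I{\left(X,r \right)} = X 2 r = 2 X r$)
$q = - \frac{29621}{7}$ ($q = \frac{4}{7} + \frac{1}{7} \left(-29625\right) = \frac{4}{7} - \frac{29625}{7} = - \frac{29621}{7} \approx -4231.6$)
$p{\left(R,Q \right)} = Q + R$
$p{\left(I{\left(-3,-11 \right)},78 \right)} - q = \left(78 + 2 \left(-3\right) \left(-11\right)\right) - - \frac{29621}{7} = \left(78 + 66\right) + \frac{29621}{7} = 144 + \frac{29621}{7} = \frac{30629}{7}$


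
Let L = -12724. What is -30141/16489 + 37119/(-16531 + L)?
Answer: -1493830146/482385695 ≈ -3.0968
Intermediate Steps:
-30141/16489 + 37119/(-16531 + L) = -30141/16489 + 37119/(-16531 - 12724) = -30141*1/16489 + 37119/(-29255) = -30141/16489 + 37119*(-1/29255) = -30141/16489 - 37119/29255 = -1493830146/482385695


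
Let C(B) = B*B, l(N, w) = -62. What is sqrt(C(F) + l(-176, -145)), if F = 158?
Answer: sqrt(24902) ≈ 157.80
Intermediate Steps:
C(B) = B**2
sqrt(C(F) + l(-176, -145)) = sqrt(158**2 - 62) = sqrt(24964 - 62) = sqrt(24902)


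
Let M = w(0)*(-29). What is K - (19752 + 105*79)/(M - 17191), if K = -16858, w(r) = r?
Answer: -289777831/17191 ≈ -16856.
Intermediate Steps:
M = 0 (M = 0*(-29) = 0)
K - (19752 + 105*79)/(M - 17191) = -16858 - (19752 + 105*79)/(0 - 17191) = -16858 - (19752 + 8295)/(-17191) = -16858 - 28047*(-1)/17191 = -16858 - 1*(-28047/17191) = -16858 + 28047/17191 = -289777831/17191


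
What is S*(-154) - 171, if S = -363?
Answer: 55731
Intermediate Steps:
S*(-154) - 171 = -363*(-154) - 171 = 55902 - 171 = 55731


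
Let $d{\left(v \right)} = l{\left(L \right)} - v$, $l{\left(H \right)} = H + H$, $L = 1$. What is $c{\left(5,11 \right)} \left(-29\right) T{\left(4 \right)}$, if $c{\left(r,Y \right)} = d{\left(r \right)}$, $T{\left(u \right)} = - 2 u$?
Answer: $-696$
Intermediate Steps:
$l{\left(H \right)} = 2 H$
$d{\left(v \right)} = 2 - v$ ($d{\left(v \right)} = 2 \cdot 1 - v = 2 - v$)
$c{\left(r,Y \right)} = 2 - r$
$c{\left(5,11 \right)} \left(-29\right) T{\left(4 \right)} = \left(2 - 5\right) \left(-29\right) \left(\left(-2\right) 4\right) = \left(2 - 5\right) \left(-29\right) \left(-8\right) = \left(-3\right) \left(-29\right) \left(-8\right) = 87 \left(-8\right) = -696$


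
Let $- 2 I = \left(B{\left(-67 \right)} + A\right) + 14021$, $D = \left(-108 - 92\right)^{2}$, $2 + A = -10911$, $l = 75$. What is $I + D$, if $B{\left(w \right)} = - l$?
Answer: $\frac{76967}{2} \approx 38484.0$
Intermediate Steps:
$A = -10913$ ($A = -2 - 10911 = -10913$)
$B{\left(w \right)} = -75$ ($B{\left(w \right)} = \left(-1\right) 75 = -75$)
$D = 40000$ ($D = \left(-200\right)^{2} = 40000$)
$I = - \frac{3033}{2}$ ($I = - \frac{\left(-75 - 10913\right) + 14021}{2} = - \frac{-10988 + 14021}{2} = \left(- \frac{1}{2}\right) 3033 = - \frac{3033}{2} \approx -1516.5$)
$I + D = - \frac{3033}{2} + 40000 = \frac{76967}{2}$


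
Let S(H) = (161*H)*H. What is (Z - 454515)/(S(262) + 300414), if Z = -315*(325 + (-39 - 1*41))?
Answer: -265845/5676049 ≈ -0.046836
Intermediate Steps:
Z = -77175 (Z = -315*(325 + (-39 - 41)) = -315*(325 - 80) = -315*245 = -77175)
S(H) = 161*H²
(Z - 454515)/(S(262) + 300414) = (-77175 - 454515)/(161*262² + 300414) = -531690/(161*68644 + 300414) = -531690/(11051684 + 300414) = -531690/11352098 = -531690*1/11352098 = -265845/5676049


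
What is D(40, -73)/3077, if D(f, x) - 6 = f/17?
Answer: 142/52309 ≈ 0.0027146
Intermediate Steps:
D(f, x) = 6 + f/17
D(40, -73)/3077 = (6 + (1/17)*40)/3077 = (6 + 40/17)*(1/3077) = (142/17)*(1/3077) = 142/52309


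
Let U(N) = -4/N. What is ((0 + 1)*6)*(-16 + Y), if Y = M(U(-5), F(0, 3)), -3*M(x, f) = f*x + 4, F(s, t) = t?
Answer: -544/5 ≈ -108.80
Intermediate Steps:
M(x, f) = -4/3 - f*x/3 (M(x, f) = -(f*x + 4)/3 = -(4 + f*x)/3 = -4/3 - f*x/3)
Y = -32/15 (Y = -4/3 - ⅓*3*(-4/(-5)) = -4/3 - ⅓*3*(-4*(-⅕)) = -4/3 - ⅓*3*⅘ = -4/3 - ⅘ = -32/15 ≈ -2.1333)
((0 + 1)*6)*(-16 + Y) = ((0 + 1)*6)*(-16 - 32/15) = (1*6)*(-272/15) = 6*(-272/15) = -544/5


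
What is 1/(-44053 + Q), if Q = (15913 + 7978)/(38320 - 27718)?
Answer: -10602/467026015 ≈ -2.2701e-5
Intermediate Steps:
Q = 23891/10602 ≈ 2.2534
1/(-44053 + Q) = 1/(-44053 + 23891/10602) = 1/(-467026015/10602) = -10602/467026015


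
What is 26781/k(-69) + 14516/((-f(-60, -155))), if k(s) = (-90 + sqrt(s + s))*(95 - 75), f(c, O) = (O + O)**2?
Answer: -1950171043/131945300 - 8927*I*sqrt(138)/54920 ≈ -14.78 - 1.9095*I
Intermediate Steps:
f(c, O) = 4*O**2 (f(c, O) = (2*O)**2 = 4*O**2)
k(s) = -1800 + 20*sqrt(2)*sqrt(s) (k(s) = (-90 + sqrt(2*s))*20 = (-90 + sqrt(2)*sqrt(s))*20 = -1800 + 20*sqrt(2)*sqrt(s))
26781/k(-69) + 14516/((-f(-60, -155))) = 26781/(-1800 + 20*sqrt(2)*sqrt(-69)) + 14516/((-4*(-155)**2)) = 26781/(-1800 + 20*sqrt(2)*(I*sqrt(69))) + 14516/((-4*24025)) = 26781/(-1800 + 20*I*sqrt(138)) + 14516/((-1*96100)) = 26781/(-1800 + 20*I*sqrt(138)) + 14516/(-96100) = 26781/(-1800 + 20*I*sqrt(138)) + 14516*(-1/96100) = 26781/(-1800 + 20*I*sqrt(138)) - 3629/24025 = -3629/24025 + 26781/(-1800 + 20*I*sqrt(138))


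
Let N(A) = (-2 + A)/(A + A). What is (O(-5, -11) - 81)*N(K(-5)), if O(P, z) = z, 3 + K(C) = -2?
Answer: -322/5 ≈ -64.400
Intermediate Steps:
K(C) = -5 (K(C) = -3 - 2 = -5)
N(A) = (-2 + A)/(2*A) (N(A) = (-2 + A)/((2*A)) = (-2 + A)*(1/(2*A)) = (-2 + A)/(2*A))
(O(-5, -11) - 81)*N(K(-5)) = (-11 - 81)*((½)*(-2 - 5)/(-5)) = -46*(-1)*(-7)/5 = -92*7/10 = -322/5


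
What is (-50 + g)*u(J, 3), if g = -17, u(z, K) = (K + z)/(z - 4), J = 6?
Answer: -603/2 ≈ -301.50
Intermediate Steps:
u(z, K) = (K + z)/(-4 + z)
(-50 + g)*u(J, 3) = (-50 - 17)*((3 + 6)/(-4 + 6)) = -67*9/2 = -603/2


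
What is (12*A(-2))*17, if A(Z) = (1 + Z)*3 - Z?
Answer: -204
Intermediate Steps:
A(Z) = 3 + 2*Z (A(Z) = (3 + 3*Z) - Z = 3 + 2*Z)
(12*A(-2))*17 = (12*(3 + 2*(-2)))*17 = (12*(3 - 4))*17 = (12*(-1))*17 = -12*17 = -204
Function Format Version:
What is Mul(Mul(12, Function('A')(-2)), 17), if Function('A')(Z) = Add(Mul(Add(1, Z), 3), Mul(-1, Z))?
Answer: -204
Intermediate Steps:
Function('A')(Z) = Add(3, Mul(2, Z)) (Function('A')(Z) = Add(Add(3, Mul(3, Z)), Mul(-1, Z)) = Add(3, Mul(2, Z)))
Mul(Mul(12, Function('A')(-2)), 17) = Mul(Mul(12, Add(3, Mul(2, -2))), 17) = Mul(Mul(12, Add(3, -4)), 17) = Mul(Mul(12, -1), 17) = Mul(-12, 17) = -204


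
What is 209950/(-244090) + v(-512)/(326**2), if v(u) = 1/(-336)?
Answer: -107100705247/124516362432 ≈ -0.86013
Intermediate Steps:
v(u) = -1/336
209950/(-244090) + v(-512)/(326**2) = 209950/(-244090) - 1/(336*(326**2)) = 209950*(-1/244090) - 1/336/106276 = -20995/24409 - 1/336*1/106276 = -20995/24409 - 1/35708736 = -107100705247/124516362432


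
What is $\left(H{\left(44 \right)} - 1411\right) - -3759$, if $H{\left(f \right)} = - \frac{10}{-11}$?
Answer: $\frac{25838}{11} \approx 2348.9$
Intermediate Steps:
$H{\left(f \right)} = \frac{10}{11}$ ($H{\left(f \right)} = \left(-10\right) \left(- \frac{1}{11}\right) = \frac{10}{11}$)
$\left(H{\left(44 \right)} - 1411\right) - -3759 = \left(\frac{10}{11} - 1411\right) - -3759 = \left(\frac{10}{11} - 1411\right) + 3759 = - \frac{15511}{11} + 3759 = \frac{25838}{11}$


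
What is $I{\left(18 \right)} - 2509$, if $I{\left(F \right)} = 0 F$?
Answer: $-2509$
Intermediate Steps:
$I{\left(F \right)} = 0$
$I{\left(18 \right)} - 2509 = 0 - 2509 = -2509$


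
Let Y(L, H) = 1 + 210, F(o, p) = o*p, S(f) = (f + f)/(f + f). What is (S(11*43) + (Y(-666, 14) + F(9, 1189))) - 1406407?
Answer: -1395494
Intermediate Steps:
S(f) = 1 (S(f) = (2*f)/((2*f)) = (2*f)*(1/(2*f)) = 1)
Y(L, H) = 211
(S(11*43) + (Y(-666, 14) + F(9, 1189))) - 1406407 = (1 + (211 + 9*1189)) - 1406407 = (1 + (211 + 10701)) - 1406407 = (1 + 10912) - 1406407 = 10913 - 1406407 = -1395494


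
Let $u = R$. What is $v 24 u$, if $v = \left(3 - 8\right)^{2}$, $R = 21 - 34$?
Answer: $-7800$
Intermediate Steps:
$R = -13$ ($R = 21 - 34 = -13$)
$v = 25$ ($v = \left(3 - 8\right)^{2} = \left(-5\right)^{2} = 25$)
$u = -13$
$v 24 u = 25 \cdot 24 \left(-13\right) = 600 \left(-13\right) = -7800$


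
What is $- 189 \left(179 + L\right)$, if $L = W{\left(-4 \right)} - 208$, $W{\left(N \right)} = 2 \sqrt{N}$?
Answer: $5481 - 756 i \approx 5481.0 - 756.0 i$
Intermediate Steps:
$L = -208 + 4 i$ ($L = 2 \sqrt{-4} - 208 = 2 \cdot 2 i - 208 = 4 i - 208 = -208 + 4 i \approx -208.0 + 4.0 i$)
$- 189 \left(179 + L\right) = - 189 \left(179 - \left(208 - 4 i\right)\right) = - 189 \left(-29 + 4 i\right) = 5481 - 756 i$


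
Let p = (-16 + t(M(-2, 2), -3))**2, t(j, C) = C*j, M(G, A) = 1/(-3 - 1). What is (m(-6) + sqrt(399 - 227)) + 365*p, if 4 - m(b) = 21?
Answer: 1357893/16 + 2*sqrt(43) ≈ 84881.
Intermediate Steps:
M(G, A) = -1/4 (M(G, A) = 1/(-4) = -1/4)
m(b) = -17 (m(b) = 4 - 1*21 = 4 - 21 = -17)
p = 3721/16 (p = (-16 - 3*(-1/4))**2 = (-16 + 3/4)**2 = (-61/4)**2 = 3721/16 ≈ 232.56)
(m(-6) + sqrt(399 - 227)) + 365*p = (-17 + sqrt(399 - 227)) + 365*(3721/16) = (-17 + sqrt(172)) + 1358165/16 = (-17 + 2*sqrt(43)) + 1358165/16 = 1357893/16 + 2*sqrt(43)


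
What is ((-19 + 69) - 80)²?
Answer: 900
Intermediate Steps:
((-19 + 69) - 80)² = (50 - 80)² = (-30)² = 900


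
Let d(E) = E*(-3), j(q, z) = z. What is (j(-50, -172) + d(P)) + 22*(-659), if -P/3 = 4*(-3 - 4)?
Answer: -14922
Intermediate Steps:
P = 84 (P = -12*(-3 - 4) = -12*(-7) = -3*(-28) = 84)
d(E) = -3*E
(j(-50, -172) + d(P)) + 22*(-659) = (-172 - 3*84) + 22*(-659) = (-172 - 252) - 14498 = -424 - 14498 = -14922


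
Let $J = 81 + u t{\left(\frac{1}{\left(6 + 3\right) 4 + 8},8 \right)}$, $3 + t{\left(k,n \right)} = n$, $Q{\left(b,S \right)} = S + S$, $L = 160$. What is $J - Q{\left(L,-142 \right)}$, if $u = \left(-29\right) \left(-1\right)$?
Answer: $510$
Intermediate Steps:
$Q{\left(b,S \right)} = 2 S$
$t{\left(k,n \right)} = -3 + n$
$u = 29$
$J = 226$ ($J = 81 + 29 \left(-3 + 8\right) = 81 + 29 \cdot 5 = 81 + 145 = 226$)
$J - Q{\left(L,-142 \right)} = 226 - 2 \left(-142\right) = 226 - -284 = 226 + 284 = 510$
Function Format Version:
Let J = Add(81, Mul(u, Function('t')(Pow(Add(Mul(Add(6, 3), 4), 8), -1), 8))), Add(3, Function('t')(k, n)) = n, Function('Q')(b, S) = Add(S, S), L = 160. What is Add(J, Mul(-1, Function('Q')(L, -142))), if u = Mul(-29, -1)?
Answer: 510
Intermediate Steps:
Function('Q')(b, S) = Mul(2, S)
Function('t')(k, n) = Add(-3, n)
u = 29
J = 226 (J = Add(81, Mul(29, Add(-3, 8))) = Add(81, Mul(29, 5)) = Add(81, 145) = 226)
Add(J, Mul(-1, Function('Q')(L, -142))) = Add(226, Mul(-1, Mul(2, -142))) = Add(226, Mul(-1, -284)) = Add(226, 284) = 510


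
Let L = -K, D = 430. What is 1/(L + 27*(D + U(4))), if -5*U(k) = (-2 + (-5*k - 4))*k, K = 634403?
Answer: -5/3111157 ≈ -1.6071e-6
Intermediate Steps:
U(k) = -k*(-6 - 5*k)/5 (U(k) = -(-2 + (-5*k - 4))*k/5 = -(-2 + (-4 - 5*k))*k/5 = -(-6 - 5*k)*k/5 = -k*(-6 - 5*k)/5)
L = -634403 (L = -1*634403 = -634403)
1/(L + 27*(D + U(4))) = 1/(-634403 + 27*(430 + (1/5)*4*(6 + 5*4))) = 1/(-634403 + 27*(430 + (1/5)*4*(6 + 20))) = 1/(-634403 + 27*(430 + (1/5)*4*26)) = 1/(-634403 + 27*(430 + 104/5)) = 1/(-634403 + 27*(2254/5)) = 1/(-634403 + 60858/5) = 1/(-3111157/5) = -5/3111157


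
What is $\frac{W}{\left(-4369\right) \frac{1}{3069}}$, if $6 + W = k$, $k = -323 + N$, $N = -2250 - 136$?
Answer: $\frac{8332335}{4369} \approx 1907.1$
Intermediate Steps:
$N = -2386$ ($N = -2250 - 136 = -2386$)
$k = -2709$ ($k = -323 - 2386 = -2709$)
$W = -2715$ ($W = -6 - 2709 = -2715$)
$\frac{W}{\left(-4369\right) \frac{1}{3069}} = - \frac{2715}{\left(-4369\right) \frac{1}{3069}} = - \frac{2715}{- \frac{4369}{3069}} = \left(-2715\right) \left(- \frac{3069}{4369}\right) = \frac{8332335}{4369}$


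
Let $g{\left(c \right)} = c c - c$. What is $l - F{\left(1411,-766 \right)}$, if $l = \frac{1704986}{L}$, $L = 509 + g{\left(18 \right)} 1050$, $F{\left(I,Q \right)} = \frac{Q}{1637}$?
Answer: $\frac{3037567776}{526801333} \approx 5.7661$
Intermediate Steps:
$F{\left(I,Q \right)} = \frac{Q}{1637}$ ($F{\left(I,Q \right)} = Q \frac{1}{1637} = \frac{Q}{1637}$)
$g{\left(c \right)} = c^{2} - c$
$L = 321809$ ($L = 509 + 18 \left(-1 + 18\right) 1050 = 509 + 18 \cdot 17 \cdot 1050 = 509 + 306 \cdot 1050 = 509 + 321300 = 321809$)
$l = \frac{1704986}{321809} \approx 5.2981$
$l - F{\left(1411,-766 \right)} = \frac{1704986}{321809} - \frac{1}{1637} \left(-766\right) = \frac{1704986}{321809} - - \frac{766}{1637} = \frac{1704986}{321809} + \frac{766}{1637} = \frac{3037567776}{526801333}$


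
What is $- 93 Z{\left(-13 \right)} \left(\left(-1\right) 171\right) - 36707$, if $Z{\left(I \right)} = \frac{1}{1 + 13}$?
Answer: $- \frac{497995}{14} \approx -35571.0$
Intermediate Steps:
$Z{\left(I \right)} = \frac{1}{14}$
$- 93 Z{\left(-13 \right)} \left(\left(-1\right) 171\right) - 36707 = \left(-93\right) \frac{1}{14} \left(\left(-1\right) 171\right) - 36707 = \left(- \frac{93}{14}\right) \left(-171\right) - 36707 = \frac{15903}{14} - 36707 = - \frac{497995}{14}$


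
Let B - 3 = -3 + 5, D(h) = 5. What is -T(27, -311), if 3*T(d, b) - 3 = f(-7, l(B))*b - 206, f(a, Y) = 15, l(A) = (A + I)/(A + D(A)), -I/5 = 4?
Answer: 4868/3 ≈ 1622.7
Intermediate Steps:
I = -20 (I = -5*4 = -20)
B = 5 (B = 3 + (-3 + 5) = 3 + 2 = 5)
l(A) = (-20 + A)/(5 + A) (l(A) = (A - 20)/(A + 5) = (-20 + A)/(5 + A))
T(d, b) = -203/3 + 5*b (T(d, b) = 1 + (15*b - 206)/3 = 1 + (-206 + 15*b)/3 = 1 + (-206/3 + 5*b) = -203/3 + 5*b)
-T(27, -311) = -(-203/3 + 5*(-311)) = -(-203/3 - 1555) = -1*(-4868/3) = 4868/3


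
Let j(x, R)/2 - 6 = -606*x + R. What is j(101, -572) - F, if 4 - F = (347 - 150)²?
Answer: -84739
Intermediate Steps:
j(x, R) = 12 - 1212*x + 2*R (j(x, R) = 12 + 2*(-606*x + R) = 12 + 2*(R - 606*x) = 12 + (-1212*x + 2*R) = 12 - 1212*x + 2*R)
F = -38805 (F = 4 - (347 - 150)² = 4 - 1*197² = 4 - 1*38809 = 4 - 38809 = -38805)
j(101, -572) - F = (12 - 1212*101 + 2*(-572)) - 1*(-38805) = (12 - 122412 - 1144) + 38805 = -123544 + 38805 = -84739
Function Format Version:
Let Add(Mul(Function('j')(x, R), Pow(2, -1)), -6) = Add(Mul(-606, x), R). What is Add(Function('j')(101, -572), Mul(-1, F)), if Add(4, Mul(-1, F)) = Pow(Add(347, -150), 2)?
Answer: -84739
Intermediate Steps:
Function('j')(x, R) = Add(12, Mul(-1212, x), Mul(2, R)) (Function('j')(x, R) = Add(12, Mul(2, Add(Mul(-606, x), R))) = Add(12, Mul(2, Add(R, Mul(-606, x)))) = Add(12, Add(Mul(-1212, x), Mul(2, R))) = Add(12, Mul(-1212, x), Mul(2, R)))
F = -38805 (F = Add(4, Mul(-1, Pow(Add(347, -150), 2))) = Add(4, Mul(-1, Pow(197, 2))) = Add(4, Mul(-1, 38809)) = Add(4, -38809) = -38805)
Add(Function('j')(101, -572), Mul(-1, F)) = Add(Add(12, Mul(-1212, 101), Mul(2, -572)), Mul(-1, -38805)) = Add(Add(12, -122412, -1144), 38805) = Add(-123544, 38805) = -84739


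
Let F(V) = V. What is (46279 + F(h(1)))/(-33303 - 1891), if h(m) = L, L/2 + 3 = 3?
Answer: -46279/35194 ≈ -1.3150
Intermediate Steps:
L = 0 (L = -6 + 2*3 = -6 + 6 = 0)
h(m) = 0
(46279 + F(h(1)))/(-33303 - 1891) = (46279 + 0)/(-33303 - 1891) = 46279/(-35194) = 46279*(-1/35194) = -46279/35194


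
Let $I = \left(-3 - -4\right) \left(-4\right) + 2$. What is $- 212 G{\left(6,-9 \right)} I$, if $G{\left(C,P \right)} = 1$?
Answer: $424$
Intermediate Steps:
$I = -2$ ($I = \left(-3 + 4\right) \left(-4\right) + 2 = 1 \left(-4\right) + 2 = -4 + 2 = -2$)
$- 212 G{\left(6,-9 \right)} I = \left(-212\right) 1 \left(-2\right) = \left(-212\right) \left(-2\right) = 424$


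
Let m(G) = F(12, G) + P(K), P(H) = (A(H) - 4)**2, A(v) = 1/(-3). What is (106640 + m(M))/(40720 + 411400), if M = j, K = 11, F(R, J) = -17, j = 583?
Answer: 1348/5715 ≈ 0.23587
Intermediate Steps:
M = 583
A(v) = -1/3
P(H) = 169/9 (P(H) = (-1/3 - 4)**2 = (-13/3)**2 = 169/9)
m(G) = 16/9 (m(G) = -17 + 169/9 = 16/9)
(106640 + m(M))/(40720 + 411400) = (106640 + 16/9)/(40720 + 411400) = (959776/9)/452120 = (959776/9)*(1/452120) = 1348/5715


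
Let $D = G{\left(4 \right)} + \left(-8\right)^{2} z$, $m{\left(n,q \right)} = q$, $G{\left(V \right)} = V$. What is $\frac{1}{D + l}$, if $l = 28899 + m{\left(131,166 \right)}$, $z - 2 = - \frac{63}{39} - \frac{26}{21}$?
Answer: $\frac{273}{7920925} \approx 3.4466 \cdot 10^{-5}$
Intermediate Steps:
$z = - \frac{233}{273}$ ($z = 2 - \left(\frac{21}{13} + \frac{26}{21}\right) = 2 - \frac{779}{273} = - \frac{233}{273} \approx -0.85348$)
$l = 29065$ ($l = 28899 + 166 = 29065$)
$D = - \frac{13820}{273}$ ($D = 4 + \left(-8\right)^{2} \left(- \frac{233}{273}\right) = 4 + 64 \left(- \frac{233}{273}\right) = 4 - \frac{14912}{273} = - \frac{13820}{273} \approx -50.623$)
$\frac{1}{D + l} = \frac{1}{- \frac{13820}{273} + 29065} = \frac{1}{\frac{7920925}{273}} = \frac{273}{7920925}$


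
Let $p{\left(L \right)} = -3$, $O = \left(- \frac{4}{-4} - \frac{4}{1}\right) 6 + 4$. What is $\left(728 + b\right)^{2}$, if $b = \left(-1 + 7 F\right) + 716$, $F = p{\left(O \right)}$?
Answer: $2022084$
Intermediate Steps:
$O = -14$ ($O = \left(\left(-4\right) \left(- \frac{1}{4}\right) - 4\right) 6 + 4 = \left(1 - 4\right) 6 + 4 = \left(-3\right) 6 + 4 = -18 + 4 = -14$)
$F = -3$
$b = 694$ ($b = \left(-1 + 7 \left(-3\right)\right) + 716 = \left(-1 - 21\right) + 716 = -22 + 716 = 694$)
$\left(728 + b\right)^{2} = \left(728 + 694\right)^{2} = 1422^{2} = 2022084$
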